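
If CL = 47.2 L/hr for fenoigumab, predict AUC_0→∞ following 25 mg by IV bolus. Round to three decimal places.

AUC_0→∞ = Dose_iv / CL
        = 25 / 47.2 = 0.529661 mg/L·hr

AUC = 0.530 mg/L·hr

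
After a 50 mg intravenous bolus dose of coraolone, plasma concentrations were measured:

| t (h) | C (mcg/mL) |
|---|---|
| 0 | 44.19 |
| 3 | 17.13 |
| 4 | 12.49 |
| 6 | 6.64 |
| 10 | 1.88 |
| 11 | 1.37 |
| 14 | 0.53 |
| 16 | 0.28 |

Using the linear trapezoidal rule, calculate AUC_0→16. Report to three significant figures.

AUC = 148 mcg/mL·h

Trapezoidal AUC_0→16:
  [0→3]: (44.19+17.13)/2 × 3 = 91.98
  [3→4]: (17.13+12.49)/2 × 1 = 14.81
  [4→6]: (12.49+6.64)/2 × 2 = 19.13
  [6→10]: (6.64+1.88)/2 × 4 = 17.04
  [10→11]: (1.88+1.37)/2 × 1 = 1.625
  [11→14]: (1.37+0.53)/2 × 3 = 2.85
  [14→16]: (0.53+0.28)/2 × 2 = 0.81
  Sum = 148.245 mcg/mL·h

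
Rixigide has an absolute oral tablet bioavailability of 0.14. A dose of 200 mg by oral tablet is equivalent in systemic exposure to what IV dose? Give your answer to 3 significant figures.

Systemic exposure from an extravascular dose = F × D_ev, so the equivalent IV dose is F × D_ev.
D_iv = F × D_ev = 0.14 × 200 = 28 mg

D_iv = 28.0 mg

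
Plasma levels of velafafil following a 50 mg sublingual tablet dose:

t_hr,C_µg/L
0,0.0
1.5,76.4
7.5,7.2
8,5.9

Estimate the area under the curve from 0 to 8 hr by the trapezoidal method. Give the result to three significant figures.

AUC = 311 µg/L·hr

Trapezoidal AUC_0→8:
  [0→1.5]: (0.0+76.4)/2 × 1.5 = 57.3
  [1.5→7.5]: (76.4+7.2)/2 × 6 = 250.8
  [7.5→8]: (7.2+5.9)/2 × 0.5 = 3.275
  Sum = 311.375 µg/L·hr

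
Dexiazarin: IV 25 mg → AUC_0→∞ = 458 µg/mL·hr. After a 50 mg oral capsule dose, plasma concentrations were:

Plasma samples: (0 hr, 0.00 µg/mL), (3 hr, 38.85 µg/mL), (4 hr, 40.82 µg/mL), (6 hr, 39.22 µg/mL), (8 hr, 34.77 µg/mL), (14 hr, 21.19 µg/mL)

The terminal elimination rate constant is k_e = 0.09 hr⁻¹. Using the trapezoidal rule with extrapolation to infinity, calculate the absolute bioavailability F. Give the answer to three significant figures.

Trapezoidal AUC_0→14 (oral capsule):
  [0→3]: (0.00+38.85)/2 × 3 = 58.275
  [3→4]: (38.85+40.82)/2 × 1 = 39.835
  [4→6]: (40.82+39.22)/2 × 2 = 80.04
  [6→8]: (39.22+34.77)/2 × 2 = 73.99
  [8→14]: (34.77+21.19)/2 × 6 = 167.88
  Sum = 420.02 µg/mL·hr
Tail: C_last/k_e = 21.19/0.09 = 235.444
AUC_0→∞ (oral capsule) = 420.02 + 235.444 = 655.464 µg/mL·hr
F = (AUC_ev/D_ev)/(AUC_iv/D_iv) = (655.464/50)/(458/25) = 13.10928/18.32 = 0.7156

F = 0.716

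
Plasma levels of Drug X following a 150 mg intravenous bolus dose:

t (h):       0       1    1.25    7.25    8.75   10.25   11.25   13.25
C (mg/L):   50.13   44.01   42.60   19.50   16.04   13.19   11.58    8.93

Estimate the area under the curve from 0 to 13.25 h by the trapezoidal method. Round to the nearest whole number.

Trapezoidal AUC_0→13.25:
  [0→1]: (50.13+44.01)/2 × 1 = 47.07
  [1→1.25]: (44.01+42.60)/2 × 0.25 = 10.82625
  [1.25→7.25]: (42.60+19.50)/2 × 6 = 186.3
  [7.25→8.75]: (19.50+16.04)/2 × 1.5 = 26.655
  [8.75→10.25]: (16.04+13.19)/2 × 1.5 = 21.9225
  [10.25→11.25]: (13.19+11.58)/2 × 1 = 12.385
  [11.25→13.25]: (11.58+8.93)/2 × 2 = 20.51
  Sum = 325.66875 mg/L·h

AUC = 326 mg/L·h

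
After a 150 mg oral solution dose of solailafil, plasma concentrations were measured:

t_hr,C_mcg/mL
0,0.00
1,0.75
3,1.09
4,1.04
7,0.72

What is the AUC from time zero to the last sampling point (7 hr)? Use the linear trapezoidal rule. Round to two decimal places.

AUC = 5.92 mcg/mL·hr

Trapezoidal AUC_0→7:
  [0→1]: (0.00+0.75)/2 × 1 = 0.375
  [1→3]: (0.75+1.09)/2 × 2 = 1.84
  [3→4]: (1.09+1.04)/2 × 1 = 1.065
  [4→7]: (1.04+0.72)/2 × 3 = 2.64
  Sum = 5.92 mcg/mL·hr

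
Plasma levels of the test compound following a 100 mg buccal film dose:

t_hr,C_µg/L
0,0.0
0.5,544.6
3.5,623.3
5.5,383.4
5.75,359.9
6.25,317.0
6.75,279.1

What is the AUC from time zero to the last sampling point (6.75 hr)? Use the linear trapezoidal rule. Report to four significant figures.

Trapezoidal AUC_0→6.75:
  [0→0.5]: (0.0+544.6)/2 × 0.5 = 136.15
  [0.5→3.5]: (544.6+623.3)/2 × 3 = 1751.85
  [3.5→5.5]: (623.3+383.4)/2 × 2 = 1006.7
  [5.5→5.75]: (383.4+359.9)/2 × 0.25 = 92.9125
  [5.75→6.25]: (359.9+317.0)/2 × 0.5 = 169.225
  [6.25→6.75]: (317.0+279.1)/2 × 0.5 = 149.025
  Sum = 3305.8625 µg/L·hr

AUC = 3306 µg/L·hr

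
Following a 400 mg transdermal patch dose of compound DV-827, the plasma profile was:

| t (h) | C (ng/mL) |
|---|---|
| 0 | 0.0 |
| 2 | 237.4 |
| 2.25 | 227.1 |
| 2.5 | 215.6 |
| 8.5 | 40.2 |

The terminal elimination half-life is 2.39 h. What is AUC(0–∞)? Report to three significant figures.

Trapezoidal AUC_0→8.5:
  [0→2]: (0.0+237.4)/2 × 2 = 237.4
  [2→2.25]: (237.4+227.1)/2 × 0.25 = 58.0625
  [2.25→2.5]: (227.1+215.6)/2 × 0.25 = 55.3375
  [2.5→8.5]: (215.6+40.2)/2 × 6 = 767.4
  Sum = 1118.2 ng/mL·h
k_e = ln2 / t½ = 0.693147 / 2.39 = 0.2900 h^-1
Extrapolated tail: C_last / k_e = 40.2 / 0.29 = 138.621
AUC_0→∞ = 1118.2 + 138.621 = 1256.821 ng/mL·h

AUC = 1260 ng/mL·h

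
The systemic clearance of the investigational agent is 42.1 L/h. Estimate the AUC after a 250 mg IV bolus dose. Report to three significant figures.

AUC_0→∞ = Dose_iv / CL
        = 250 / 42.1 = 5.93824 mg/L·h

AUC = 5.94 mg/L·h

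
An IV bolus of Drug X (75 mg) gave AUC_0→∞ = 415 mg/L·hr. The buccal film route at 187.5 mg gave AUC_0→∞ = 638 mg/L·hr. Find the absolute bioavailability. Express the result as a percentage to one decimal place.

F = (AUC_ev / D_ev) / (AUC_iv / D_iv)
  = (638/187.5) / (415/75)
  = 3.40267 / 5.53333 = 0.6149
  = 61.49%

F = 61.5%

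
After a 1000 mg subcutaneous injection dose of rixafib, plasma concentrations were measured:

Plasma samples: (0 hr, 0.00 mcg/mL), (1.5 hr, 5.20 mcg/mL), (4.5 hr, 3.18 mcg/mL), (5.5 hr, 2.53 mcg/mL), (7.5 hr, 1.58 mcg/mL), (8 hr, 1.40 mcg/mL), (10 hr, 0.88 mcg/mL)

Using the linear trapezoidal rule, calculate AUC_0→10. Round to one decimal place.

AUC = 26.5 mcg/mL·hr

Trapezoidal AUC_0→10:
  [0→1.5]: (0.00+5.20)/2 × 1.5 = 3.9
  [1.5→4.5]: (5.20+3.18)/2 × 3 = 12.57
  [4.5→5.5]: (3.18+2.53)/2 × 1 = 2.855
  [5.5→7.5]: (2.53+1.58)/2 × 2 = 4.11
  [7.5→8]: (1.58+1.40)/2 × 0.5 = 0.745
  [8→10]: (1.40+0.88)/2 × 2 = 2.28
  Sum = 26.46 mcg/mL·hr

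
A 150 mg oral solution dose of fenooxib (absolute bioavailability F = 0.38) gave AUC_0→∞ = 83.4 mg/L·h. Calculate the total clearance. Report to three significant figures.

CL = 0.683 L/h

CL = F × Dose / AUC_0→∞
   = 0.38 × 150 / 83.4 = 0.683453 L/h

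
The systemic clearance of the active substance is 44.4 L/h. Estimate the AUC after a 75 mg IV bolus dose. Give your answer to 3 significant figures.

AUC_0→∞ = Dose_iv / CL
        = 75 / 44.4 = 1.68919 mg/L·h

AUC = 1.69 mg/L·h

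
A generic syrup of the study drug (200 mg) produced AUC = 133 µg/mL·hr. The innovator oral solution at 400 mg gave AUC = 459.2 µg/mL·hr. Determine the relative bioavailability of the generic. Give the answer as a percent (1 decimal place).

F_rel = (AUC_test/D_test) / (AUC_ref/D_ref)
      = (133/200) / (459.2/400)
      = 0.665 / 1.148 = 0.5793 = 57.93%

F_rel = 57.9%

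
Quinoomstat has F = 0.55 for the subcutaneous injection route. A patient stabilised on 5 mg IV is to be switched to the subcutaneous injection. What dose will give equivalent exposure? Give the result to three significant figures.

D_subcutaneous = 9.09 mg

For equal systemic exposure: F × D_ev = D_iv
D_ev = D_iv / F = 5 / 0.55 = 9.09091 mg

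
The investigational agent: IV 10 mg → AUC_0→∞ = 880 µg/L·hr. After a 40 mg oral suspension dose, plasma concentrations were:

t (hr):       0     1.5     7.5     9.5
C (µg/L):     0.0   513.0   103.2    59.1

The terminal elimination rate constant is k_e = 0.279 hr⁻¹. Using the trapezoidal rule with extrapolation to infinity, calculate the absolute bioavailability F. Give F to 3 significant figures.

F = 0.741

Trapezoidal AUC_0→9.5 (oral suspension):
  [0→1.5]: (0.0+513.0)/2 × 1.5 = 384.75
  [1.5→7.5]: (513.0+103.2)/2 × 6 = 1848.6
  [7.5→9.5]: (103.2+59.1)/2 × 2 = 162.3
  Sum = 2395.65 µg/L·hr
Tail: C_last/k_e = 59.1/0.279 = 211.828
AUC_0→∞ (oral suspension) = 2395.65 + 211.828 = 2607.478 µg/L·hr
F = (AUC_ev/D_ev)/(AUC_iv/D_iv) = (2607.478/40)/(880/10) = 65.18695/88 = 0.7408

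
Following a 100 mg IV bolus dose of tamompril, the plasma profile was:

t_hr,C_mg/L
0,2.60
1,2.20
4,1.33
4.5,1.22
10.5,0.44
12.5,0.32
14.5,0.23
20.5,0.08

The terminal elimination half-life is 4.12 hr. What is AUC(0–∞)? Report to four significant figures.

AUC = 16.03 mg/L·hr

Trapezoidal AUC_0→20.5:
  [0→1]: (2.60+2.20)/2 × 1 = 2.4
  [1→4]: (2.20+1.33)/2 × 3 = 5.295
  [4→4.5]: (1.33+1.22)/2 × 0.5 = 0.6375
  [4.5→10.5]: (1.22+0.44)/2 × 6 = 4.98
  [10.5→12.5]: (0.44+0.32)/2 × 2 = 0.76
  [12.5→14.5]: (0.32+0.23)/2 × 2 = 0.55
  [14.5→20.5]: (0.23+0.08)/2 × 6 = 0.93
  Sum = 15.5525 mg/L·hr
k_e = ln2 / t½ = 0.693147 / 4.12 = 0.1682 hr^-1
Extrapolated tail: C_last / k_e = 0.08 / 0.1682 = 0.476
AUC_0→∞ = 15.5525 + 0.476 = 16.0285 mg/L·hr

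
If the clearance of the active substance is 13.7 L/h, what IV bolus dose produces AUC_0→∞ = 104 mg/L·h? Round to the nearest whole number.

Dose = 1425 mg

Dose_iv = CL × AUC_0→∞
     = 13.7 × 104 = 1424.8 mg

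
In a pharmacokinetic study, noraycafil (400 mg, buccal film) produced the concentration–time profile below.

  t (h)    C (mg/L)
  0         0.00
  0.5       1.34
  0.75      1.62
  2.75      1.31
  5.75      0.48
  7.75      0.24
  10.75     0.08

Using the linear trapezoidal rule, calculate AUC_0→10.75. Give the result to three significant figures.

Trapezoidal AUC_0→10.75:
  [0→0.5]: (0.00+1.34)/2 × 0.5 = 0.335
  [0.5→0.75]: (1.34+1.62)/2 × 0.25 = 0.37
  [0.75→2.75]: (1.62+1.31)/2 × 2 = 2.93
  [2.75→5.75]: (1.31+0.48)/2 × 3 = 2.685
  [5.75→7.75]: (0.48+0.24)/2 × 2 = 0.72
  [7.75→10.75]: (0.24+0.08)/2 × 3 = 0.48
  Sum = 7.52 mg/L·h

AUC = 7.52 mg/L·h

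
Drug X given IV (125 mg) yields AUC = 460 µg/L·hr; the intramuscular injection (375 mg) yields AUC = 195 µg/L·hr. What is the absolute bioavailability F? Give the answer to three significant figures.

F = 0.141

F = (AUC_ev / D_ev) / (AUC_iv / D_iv)
  = (195/375) / (460/125)
  = 0.52 / 3.68 = 0.1413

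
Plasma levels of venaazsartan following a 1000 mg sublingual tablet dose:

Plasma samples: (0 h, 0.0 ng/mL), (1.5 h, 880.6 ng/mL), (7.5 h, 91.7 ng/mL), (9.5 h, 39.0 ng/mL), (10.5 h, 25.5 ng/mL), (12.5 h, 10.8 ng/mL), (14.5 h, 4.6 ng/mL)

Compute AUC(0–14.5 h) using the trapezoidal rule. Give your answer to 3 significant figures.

AUC = 3790 ng/mL·h

Trapezoidal AUC_0→14.5:
  [0→1.5]: (0.0+880.6)/2 × 1.5 = 660.45
  [1.5→7.5]: (880.6+91.7)/2 × 6 = 2916.9
  [7.5→9.5]: (91.7+39.0)/2 × 2 = 130.7
  [9.5→10.5]: (39.0+25.5)/2 × 1 = 32.25
  [10.5→12.5]: (25.5+10.8)/2 × 2 = 36.3
  [12.5→14.5]: (10.8+4.6)/2 × 2 = 15.4
  Sum = 3792.0 ng/mL·h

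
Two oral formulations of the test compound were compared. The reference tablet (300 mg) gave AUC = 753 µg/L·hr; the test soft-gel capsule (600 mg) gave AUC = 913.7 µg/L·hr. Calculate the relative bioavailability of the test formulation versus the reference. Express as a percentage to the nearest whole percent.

F_rel = (AUC_test/D_test) / (AUC_ref/D_ref)
      = (913.7/600) / (753/300)
      = 1.52283 / 2.51 = 0.6067 = 60.67%

F_rel = 61%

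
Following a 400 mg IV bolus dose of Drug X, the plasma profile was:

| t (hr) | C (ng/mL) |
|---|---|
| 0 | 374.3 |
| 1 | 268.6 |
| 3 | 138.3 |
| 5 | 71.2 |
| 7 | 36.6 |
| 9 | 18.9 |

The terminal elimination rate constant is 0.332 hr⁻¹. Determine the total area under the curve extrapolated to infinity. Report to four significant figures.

AUC = 1158 ng/mL·hr

Trapezoidal AUC_0→9:
  [0→1]: (374.3+268.6)/2 × 1 = 321.45
  [1→3]: (268.6+138.3)/2 × 2 = 406.9
  [3→5]: (138.3+71.2)/2 × 2 = 209.5
  [5→7]: (71.2+36.6)/2 × 2 = 107.8
  [7→9]: (36.6+18.9)/2 × 2 = 55.5
  Sum = 1101.15 ng/mL·hr
Extrapolated tail: C_last / k_e = 18.9 / 0.332 = 56.928
AUC_0→∞ = 1101.15 + 56.928 = 1158.078 ng/mL·hr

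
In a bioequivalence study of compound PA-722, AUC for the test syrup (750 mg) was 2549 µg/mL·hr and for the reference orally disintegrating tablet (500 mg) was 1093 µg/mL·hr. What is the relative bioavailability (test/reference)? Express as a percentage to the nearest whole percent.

F_rel = 155%

F_rel = (AUC_test/D_test) / (AUC_ref/D_ref)
      = (2549/750) / (1093/500)
      = 3.39867 / 2.186 = 1.5547 = 155.47%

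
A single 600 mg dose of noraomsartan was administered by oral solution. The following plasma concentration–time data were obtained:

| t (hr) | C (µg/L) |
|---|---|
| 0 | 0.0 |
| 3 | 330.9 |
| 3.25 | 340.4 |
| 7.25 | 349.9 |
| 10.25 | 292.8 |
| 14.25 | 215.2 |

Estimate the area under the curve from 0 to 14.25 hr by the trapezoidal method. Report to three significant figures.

Trapezoidal AUC_0→14.25:
  [0→3]: (0.0+330.9)/2 × 3 = 496.35
  [3→3.25]: (330.9+340.4)/2 × 0.25 = 83.9125
  [3.25→7.25]: (340.4+349.9)/2 × 4 = 1380.6
  [7.25→10.25]: (349.9+292.8)/2 × 3 = 964.05
  [10.25→14.25]: (292.8+215.2)/2 × 4 = 1016.0
  Sum = 3940.9125 µg/L·hr

AUC = 3940 µg/L·hr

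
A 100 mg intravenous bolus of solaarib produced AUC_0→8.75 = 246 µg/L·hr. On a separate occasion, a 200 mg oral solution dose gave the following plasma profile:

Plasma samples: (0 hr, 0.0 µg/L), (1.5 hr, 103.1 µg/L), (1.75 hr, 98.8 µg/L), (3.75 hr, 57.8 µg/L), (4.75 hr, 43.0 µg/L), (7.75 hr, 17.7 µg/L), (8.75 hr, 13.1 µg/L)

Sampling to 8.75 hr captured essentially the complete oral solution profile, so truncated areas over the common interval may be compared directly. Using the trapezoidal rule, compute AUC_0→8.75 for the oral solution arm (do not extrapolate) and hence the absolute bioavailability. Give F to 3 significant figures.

F = 0.846

Trapezoidal AUC_0→8.75 (oral solution):
  [0→1.5]: (0.0+103.1)/2 × 1.5 = 77.325
  [1.5→1.75]: (103.1+98.8)/2 × 0.25 = 25.2375
  [1.75→3.75]: (98.8+57.8)/2 × 2 = 156.6
  [3.75→4.75]: (57.8+43.0)/2 × 1 = 50.4
  [4.75→7.75]: (43.0+17.7)/2 × 3 = 91.05
  [7.75→8.75]: (17.7+13.1)/2 × 1 = 15.4
  Sum = 416.0125 µg/L·hr
F = (AUC_ev/D_ev)/(AUC_iv/D_iv) = (416.0125/200)/(246/100) = 2.0800625/2.46 = 0.8456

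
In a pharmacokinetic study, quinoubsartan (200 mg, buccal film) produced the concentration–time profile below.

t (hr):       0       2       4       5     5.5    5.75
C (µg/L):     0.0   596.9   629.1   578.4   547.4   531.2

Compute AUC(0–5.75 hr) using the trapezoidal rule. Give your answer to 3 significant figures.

AUC = 2840 µg/L·hr

Trapezoidal AUC_0→5.75:
  [0→2]: (0.0+596.9)/2 × 2 = 596.9
  [2→4]: (596.9+629.1)/2 × 2 = 1226.0
  [4→5]: (629.1+578.4)/2 × 1 = 603.75
  [5→5.5]: (578.4+547.4)/2 × 0.5 = 281.45
  [5.5→5.75]: (547.4+531.2)/2 × 0.25 = 134.825
  Sum = 2842.925 µg/L·hr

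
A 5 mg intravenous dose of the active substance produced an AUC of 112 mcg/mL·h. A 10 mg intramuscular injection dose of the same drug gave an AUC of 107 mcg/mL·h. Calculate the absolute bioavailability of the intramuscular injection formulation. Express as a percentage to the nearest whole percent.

F = (AUC_ev / D_ev) / (AUC_iv / D_iv)
  = (107/10) / (112/5)
  = 10.7 / 22.4 = 0.4777
  = 47.77%

F = 48%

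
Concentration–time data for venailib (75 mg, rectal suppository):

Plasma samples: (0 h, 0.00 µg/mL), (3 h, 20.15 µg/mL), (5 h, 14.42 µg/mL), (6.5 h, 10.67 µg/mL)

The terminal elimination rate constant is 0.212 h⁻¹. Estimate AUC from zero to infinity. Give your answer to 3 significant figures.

Trapezoidal AUC_0→6.5:
  [0→3]: (0.00+20.15)/2 × 3 = 30.225
  [3→5]: (20.15+14.42)/2 × 2 = 34.57
  [5→6.5]: (14.42+10.67)/2 × 1.5 = 18.8175
  Sum = 83.6125 µg/mL·h
Extrapolated tail: C_last / k_e = 10.67 / 0.212 = 50.330
AUC_0→∞ = 83.6125 + 50.330 = 133.9425 µg/mL·h

AUC = 134 µg/mL·h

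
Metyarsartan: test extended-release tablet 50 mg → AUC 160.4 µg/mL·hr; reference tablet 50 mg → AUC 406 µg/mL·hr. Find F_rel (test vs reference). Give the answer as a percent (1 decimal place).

F_rel = 39.5%

F_rel = (AUC_test/D_test) / (AUC_ref/D_ref)
      = (160.4/50) / (406/50)
      = 3.208 / 8.12 = 0.3951 = 39.51%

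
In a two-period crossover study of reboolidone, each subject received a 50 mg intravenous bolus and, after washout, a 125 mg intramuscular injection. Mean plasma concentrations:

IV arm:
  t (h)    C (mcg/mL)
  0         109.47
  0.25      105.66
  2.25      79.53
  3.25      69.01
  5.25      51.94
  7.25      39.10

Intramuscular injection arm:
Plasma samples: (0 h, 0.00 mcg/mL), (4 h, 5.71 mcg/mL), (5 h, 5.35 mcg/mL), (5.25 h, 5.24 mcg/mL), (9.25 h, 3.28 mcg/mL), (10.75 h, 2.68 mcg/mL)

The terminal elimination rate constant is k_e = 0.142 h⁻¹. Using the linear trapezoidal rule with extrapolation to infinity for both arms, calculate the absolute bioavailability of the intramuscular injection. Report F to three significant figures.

Trapezoidal AUC_0→7.25 (IV):
  [0→0.25]: (109.47+105.66)/2 × 0.25 = 26.89125
  [0.25→2.25]: (105.66+79.53)/2 × 2 = 185.19
  [2.25→3.25]: (79.53+69.01)/2 × 1 = 74.27
  [3.25→5.25]: (69.01+51.94)/2 × 2 = 120.95
  [5.25→7.25]: (51.94+39.10)/2 × 2 = 91.04
  Sum = 498.34125 mcg/mL·h
IV tail: 39.10/0.142 = 275.352; AUC_iv,0→∞ = 498.34125 + 275.352 = 773.69325 mcg/mL·h
Trapezoidal AUC_0→10.75 (intramuscular injection):
  [0→4]: (0.00+5.71)/2 × 4 = 11.42
  [4→5]: (5.71+5.35)/2 × 1 = 5.53
  [5→5.25]: (5.35+5.24)/2 × 0.25 = 1.32375
  [5.25→9.25]: (5.24+3.28)/2 × 4 = 17.04
  [9.25→10.75]: (3.28+2.68)/2 × 1.5 = 4.47
  Sum = 39.78375 mcg/mL·h
intramuscular injection tail: 2.68/0.142 = 18.873; AUC_ev,0→∞ = 39.78375 + 18.873 = 58.65675 mcg/mL·h
F = (AUC_ev/D_ev)/(AUC_iv/D_iv) = (58.65675/125)/(773.69325/50) = 0.469254/15.473865 = 0.0303

F = 0.0303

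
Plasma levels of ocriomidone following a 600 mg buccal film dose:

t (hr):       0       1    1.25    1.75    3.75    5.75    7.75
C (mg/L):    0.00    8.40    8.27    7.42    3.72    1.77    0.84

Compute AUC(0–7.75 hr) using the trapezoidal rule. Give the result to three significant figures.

AUC = 29.4 mg/L·hr

Trapezoidal AUC_0→7.75:
  [0→1]: (0.00+8.40)/2 × 1 = 4.2
  [1→1.25]: (8.40+8.27)/2 × 0.25 = 2.08375
  [1.25→1.75]: (8.27+7.42)/2 × 0.5 = 3.9225
  [1.75→3.75]: (7.42+3.72)/2 × 2 = 11.14
  [3.75→5.75]: (3.72+1.77)/2 × 2 = 5.49
  [5.75→7.75]: (1.77+0.84)/2 × 2 = 2.61
  Sum = 29.44625 mg/L·hr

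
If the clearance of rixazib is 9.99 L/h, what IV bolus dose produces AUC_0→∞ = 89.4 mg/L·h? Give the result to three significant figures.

Dose = 893 mg

Dose_iv = CL × AUC_0→∞
     = 9.99 × 89.4 = 893.106 mg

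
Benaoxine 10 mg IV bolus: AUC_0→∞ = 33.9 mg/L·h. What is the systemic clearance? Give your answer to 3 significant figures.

CL = Dose_iv / AUC_0→∞
   = 10 / 33.9 = 0.294985 L/h

CL = 0.295 L/h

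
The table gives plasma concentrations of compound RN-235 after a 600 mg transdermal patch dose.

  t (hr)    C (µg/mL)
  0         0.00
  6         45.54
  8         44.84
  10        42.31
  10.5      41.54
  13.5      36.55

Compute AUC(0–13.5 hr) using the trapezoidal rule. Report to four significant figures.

AUC = 452.2 µg/mL·hr

Trapezoidal AUC_0→13.5:
  [0→6]: (0.00+45.54)/2 × 6 = 136.62
  [6→8]: (45.54+44.84)/2 × 2 = 90.38
  [8→10]: (44.84+42.31)/2 × 2 = 87.15
  [10→10.5]: (42.31+41.54)/2 × 0.5 = 20.9625
  [10.5→13.5]: (41.54+36.55)/2 × 3 = 117.135
  Sum = 452.2475 µg/mL·hr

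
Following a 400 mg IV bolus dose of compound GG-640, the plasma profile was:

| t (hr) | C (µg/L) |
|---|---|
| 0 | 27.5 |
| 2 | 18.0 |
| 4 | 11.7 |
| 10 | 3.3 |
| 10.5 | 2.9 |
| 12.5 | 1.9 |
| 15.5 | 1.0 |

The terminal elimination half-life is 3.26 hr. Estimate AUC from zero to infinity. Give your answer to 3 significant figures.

AUC = 136 µg/L·hr

Trapezoidal AUC_0→15.5:
  [0→2]: (27.5+18.0)/2 × 2 = 45.5
  [2→4]: (18.0+11.7)/2 × 2 = 29.7
  [4→10]: (11.7+3.3)/2 × 6 = 45.0
  [10→10.5]: (3.3+2.9)/2 × 0.5 = 1.55
  [10.5→12.5]: (2.9+1.9)/2 × 2 = 4.8
  [12.5→15.5]: (1.9+1.0)/2 × 3 = 4.35
  Sum = 130.9 µg/L·hr
k_e = ln2 / t½ = 0.693147 / 3.26 = 0.2126 hr^-1
Extrapolated tail: C_last / k_e = 1.0 / 0.2126 = 4.704
AUC_0→∞ = 130.9 + 4.704 = 135.604 µg/L·hr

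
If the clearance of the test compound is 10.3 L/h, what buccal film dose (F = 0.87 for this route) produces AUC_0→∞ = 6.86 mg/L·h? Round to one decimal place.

Dose = CL × AUC_0→∞ / F
     = 10.3 × 6.86 / 0.87 = 81.2161 mg

Dose = 81.2 mg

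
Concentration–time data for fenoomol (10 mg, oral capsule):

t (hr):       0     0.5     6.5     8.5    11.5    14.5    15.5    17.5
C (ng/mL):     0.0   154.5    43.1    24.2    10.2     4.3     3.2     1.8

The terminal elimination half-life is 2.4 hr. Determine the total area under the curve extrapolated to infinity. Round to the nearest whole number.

AUC = 787 ng/mL·hr

Trapezoidal AUC_0→17.5:
  [0→0.5]: (0.0+154.5)/2 × 0.5 = 38.625
  [0.5→6.5]: (154.5+43.1)/2 × 6 = 592.8
  [6.5→8.5]: (43.1+24.2)/2 × 2 = 67.3
  [8.5→11.5]: (24.2+10.2)/2 × 3 = 51.6
  [11.5→14.5]: (10.2+4.3)/2 × 3 = 21.75
  [14.5→15.5]: (4.3+3.2)/2 × 1 = 3.75
  [15.5→17.5]: (3.2+1.8)/2 × 2 = 5.0
  Sum = 780.825 ng/mL·hr
k_e = ln2 / t½ = 0.693147 / 2.4 = 0.2888 hr^-1
Extrapolated tail: C_last / k_e = 1.8 / 0.2888 = 6.233
AUC_0→∞ = 780.825 + 6.233 = 787.058 ng/mL·hr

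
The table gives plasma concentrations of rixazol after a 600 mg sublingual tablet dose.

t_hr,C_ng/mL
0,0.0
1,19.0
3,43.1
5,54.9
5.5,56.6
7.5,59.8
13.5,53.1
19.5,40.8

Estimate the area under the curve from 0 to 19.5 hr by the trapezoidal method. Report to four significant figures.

AUC = 934.3 ng/mL·hr

Trapezoidal AUC_0→19.5:
  [0→1]: (0.0+19.0)/2 × 1 = 9.5
  [1→3]: (19.0+43.1)/2 × 2 = 62.1
  [3→5]: (43.1+54.9)/2 × 2 = 98.0
  [5→5.5]: (54.9+56.6)/2 × 0.5 = 27.875
  [5.5→7.5]: (56.6+59.8)/2 × 2 = 116.4
  [7.5→13.5]: (59.8+53.1)/2 × 6 = 338.7
  [13.5→19.5]: (53.1+40.8)/2 × 6 = 281.7
  Sum = 934.275 ng/mL·hr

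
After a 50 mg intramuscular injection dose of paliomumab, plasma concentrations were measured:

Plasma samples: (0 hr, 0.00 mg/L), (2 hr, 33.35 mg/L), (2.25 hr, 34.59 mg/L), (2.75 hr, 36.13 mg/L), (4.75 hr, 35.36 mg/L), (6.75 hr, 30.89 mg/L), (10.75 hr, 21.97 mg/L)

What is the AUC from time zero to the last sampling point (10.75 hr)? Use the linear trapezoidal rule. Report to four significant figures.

AUC = 303.0 mg/L·hr

Trapezoidal AUC_0→10.75:
  [0→2]: (0.00+33.35)/2 × 2 = 33.35
  [2→2.25]: (33.35+34.59)/2 × 0.25 = 8.4925
  [2.25→2.75]: (34.59+36.13)/2 × 0.5 = 17.68
  [2.75→4.75]: (36.13+35.36)/2 × 2 = 71.49
  [4.75→6.75]: (35.36+30.89)/2 × 2 = 66.25
  [6.75→10.75]: (30.89+21.97)/2 × 4 = 105.72
  Sum = 302.9825 mg/L·hr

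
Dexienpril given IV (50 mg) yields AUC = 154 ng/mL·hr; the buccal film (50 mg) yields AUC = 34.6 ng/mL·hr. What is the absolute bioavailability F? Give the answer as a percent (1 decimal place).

F = 22.5%

F = (AUC_ev / D_ev) / (AUC_iv / D_iv)
  = (34.6/50) / (154/50)
  = 0.692 / 3.08 = 0.2247
  = 22.47%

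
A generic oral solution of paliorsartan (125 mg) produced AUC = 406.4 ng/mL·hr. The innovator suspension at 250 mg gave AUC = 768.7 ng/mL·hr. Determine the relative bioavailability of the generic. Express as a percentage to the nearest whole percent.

F_rel = 106%

F_rel = (AUC_test/D_test) / (AUC_ref/D_ref)
      = (406.4/125) / (768.7/250)
      = 3.2512 / 3.0748 = 1.0574 = 105.74%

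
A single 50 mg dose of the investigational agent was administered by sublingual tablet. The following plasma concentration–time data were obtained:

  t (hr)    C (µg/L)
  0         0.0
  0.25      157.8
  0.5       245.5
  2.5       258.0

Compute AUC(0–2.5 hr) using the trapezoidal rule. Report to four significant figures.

Trapezoidal AUC_0→2.5:
  [0→0.25]: (0.0+157.8)/2 × 0.25 = 19.725
  [0.25→0.5]: (157.8+245.5)/2 × 0.25 = 50.4125
  [0.5→2.5]: (245.5+258.0)/2 × 2 = 503.5
  Sum = 573.6375 µg/L·hr

AUC = 573.6 µg/L·hr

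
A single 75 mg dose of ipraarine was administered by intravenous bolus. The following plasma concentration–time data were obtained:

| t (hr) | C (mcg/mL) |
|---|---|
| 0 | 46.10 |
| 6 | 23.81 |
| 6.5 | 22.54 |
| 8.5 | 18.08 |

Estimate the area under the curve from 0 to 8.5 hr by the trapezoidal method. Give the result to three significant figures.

AUC = 262 mcg/mL·hr

Trapezoidal AUC_0→8.5:
  [0→6]: (46.10+23.81)/2 × 6 = 209.73
  [6→6.5]: (23.81+22.54)/2 × 0.5 = 11.5875
  [6.5→8.5]: (22.54+18.08)/2 × 2 = 40.62
  Sum = 261.9375 mcg/mL·hr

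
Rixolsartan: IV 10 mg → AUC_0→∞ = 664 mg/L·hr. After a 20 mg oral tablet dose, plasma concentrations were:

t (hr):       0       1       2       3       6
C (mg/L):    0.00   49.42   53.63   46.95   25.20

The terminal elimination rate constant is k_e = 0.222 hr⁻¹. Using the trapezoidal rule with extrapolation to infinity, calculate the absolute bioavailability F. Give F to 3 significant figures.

Trapezoidal AUC_0→6 (oral tablet):
  [0→1]: (0.00+49.42)/2 × 1 = 24.71
  [1→2]: (49.42+53.63)/2 × 1 = 51.525
  [2→3]: (53.63+46.95)/2 × 1 = 50.29
  [3→6]: (46.95+25.20)/2 × 3 = 108.225
  Sum = 234.75 mg/L·hr
Tail: C_last/k_e = 25.20/0.222 = 113.514
AUC_0→∞ (oral tablet) = 234.75 + 113.514 = 348.264 mg/L·hr
F = (AUC_ev/D_ev)/(AUC_iv/D_iv) = (348.264/20)/(664/10) = 17.4132/66.4 = 0.2622

F = 0.262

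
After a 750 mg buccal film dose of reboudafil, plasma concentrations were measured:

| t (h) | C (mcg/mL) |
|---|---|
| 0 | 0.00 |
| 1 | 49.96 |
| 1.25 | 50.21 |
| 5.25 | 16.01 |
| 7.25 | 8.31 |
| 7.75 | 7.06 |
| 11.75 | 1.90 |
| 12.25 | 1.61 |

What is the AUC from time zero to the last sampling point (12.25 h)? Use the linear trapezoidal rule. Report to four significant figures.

Trapezoidal AUC_0→12.25:
  [0→1]: (0.00+49.96)/2 × 1 = 24.98
  [1→1.25]: (49.96+50.21)/2 × 0.25 = 12.52125
  [1.25→5.25]: (50.21+16.01)/2 × 4 = 132.44
  [5.25→7.25]: (16.01+8.31)/2 × 2 = 24.32
  [7.25→7.75]: (8.31+7.06)/2 × 0.5 = 3.8425
  [7.75→11.75]: (7.06+1.90)/2 × 4 = 17.92
  [11.75→12.25]: (1.90+1.61)/2 × 0.5 = 0.8775
  Sum = 216.90125 mcg/mL·h

AUC = 216.9 mcg/mL·h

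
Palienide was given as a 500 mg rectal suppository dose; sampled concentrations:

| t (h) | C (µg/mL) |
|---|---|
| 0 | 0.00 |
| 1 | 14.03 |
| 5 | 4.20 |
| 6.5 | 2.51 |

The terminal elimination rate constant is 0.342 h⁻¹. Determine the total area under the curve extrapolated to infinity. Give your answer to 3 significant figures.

Trapezoidal AUC_0→6.5:
  [0→1]: (0.00+14.03)/2 × 1 = 7.015
  [1→5]: (14.03+4.20)/2 × 4 = 36.46
  [5→6.5]: (4.20+2.51)/2 × 1.5 = 5.0325
  Sum = 48.5075 µg/mL·h
Extrapolated tail: C_last / k_e = 2.51 / 0.342 = 7.339
AUC_0→∞ = 48.5075 + 7.339 = 55.8465 µg/mL·h

AUC = 55.8 µg/mL·h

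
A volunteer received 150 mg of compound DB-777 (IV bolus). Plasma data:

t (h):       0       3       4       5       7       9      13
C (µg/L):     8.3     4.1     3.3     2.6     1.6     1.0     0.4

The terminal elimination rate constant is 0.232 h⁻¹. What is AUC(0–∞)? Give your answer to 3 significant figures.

Trapezoidal AUC_0→13:
  [0→3]: (8.3+4.1)/2 × 3 = 18.6
  [3→4]: (4.1+3.3)/2 × 1 = 3.7
  [4→5]: (3.3+2.6)/2 × 1 = 2.95
  [5→7]: (2.6+1.6)/2 × 2 = 4.2
  [7→9]: (1.6+1.0)/2 × 2 = 2.6
  [9→13]: (1.0+0.4)/2 × 4 = 2.8
  Sum = 34.85 µg/L·h
Extrapolated tail: C_last / k_e = 0.4 / 0.232 = 1.724
AUC_0→∞ = 34.85 + 1.724 = 36.574 µg/L·h

AUC = 36.6 µg/L·h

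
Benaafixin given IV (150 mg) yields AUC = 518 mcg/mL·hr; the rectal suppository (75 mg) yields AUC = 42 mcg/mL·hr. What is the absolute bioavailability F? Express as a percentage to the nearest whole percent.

F = 16%

F = (AUC_ev / D_ev) / (AUC_iv / D_iv)
  = (42/75) / (518/150)
  = 0.56 / 3.45333 = 0.1622
  = 16.22%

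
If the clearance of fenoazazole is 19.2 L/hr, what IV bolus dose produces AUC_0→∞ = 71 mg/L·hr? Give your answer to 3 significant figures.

Dose = 1360 mg

Dose_iv = CL × AUC_0→∞
     = 19.2 × 71 = 1363.2 mg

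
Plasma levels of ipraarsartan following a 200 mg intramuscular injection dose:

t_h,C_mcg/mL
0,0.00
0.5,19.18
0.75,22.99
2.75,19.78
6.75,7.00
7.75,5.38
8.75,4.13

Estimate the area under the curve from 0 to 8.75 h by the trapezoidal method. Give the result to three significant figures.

AUC = 117 mcg/mL·h

Trapezoidal AUC_0→8.75:
  [0→0.5]: (0.00+19.18)/2 × 0.5 = 4.795
  [0.5→0.75]: (19.18+22.99)/2 × 0.25 = 5.27125
  [0.75→2.75]: (22.99+19.78)/2 × 2 = 42.77
  [2.75→6.75]: (19.78+7.00)/2 × 4 = 53.56
  [6.75→7.75]: (7.00+5.38)/2 × 1 = 6.19
  [7.75→8.75]: (5.38+4.13)/2 × 1 = 4.755
  Sum = 117.34125 mcg/mL·h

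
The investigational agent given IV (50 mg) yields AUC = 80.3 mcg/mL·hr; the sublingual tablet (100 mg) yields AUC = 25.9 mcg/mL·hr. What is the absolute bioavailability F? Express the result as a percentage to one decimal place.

F = (AUC_ev / D_ev) / (AUC_iv / D_iv)
  = (25.9/100) / (80.3/50)
  = 0.259 / 1.606 = 0.1613
  = 16.13%

F = 16.1%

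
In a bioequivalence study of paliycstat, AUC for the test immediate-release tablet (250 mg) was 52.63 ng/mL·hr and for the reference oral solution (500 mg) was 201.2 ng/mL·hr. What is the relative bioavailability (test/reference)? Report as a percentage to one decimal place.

F_rel = (AUC_test/D_test) / (AUC_ref/D_ref)
      = (52.63/250) / (201.2/500)
      = 0.21052 / 0.4024 = 0.5232 = 52.32%

F_rel = 52.3%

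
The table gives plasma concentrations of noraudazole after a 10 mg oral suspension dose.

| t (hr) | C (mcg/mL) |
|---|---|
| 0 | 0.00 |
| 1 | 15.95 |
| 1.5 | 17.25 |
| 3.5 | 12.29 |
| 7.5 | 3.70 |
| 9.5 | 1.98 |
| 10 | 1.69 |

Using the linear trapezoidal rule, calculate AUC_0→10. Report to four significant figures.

AUC = 84.39 mcg/mL·hr

Trapezoidal AUC_0→10:
  [0→1]: (0.00+15.95)/2 × 1 = 7.975
  [1→1.5]: (15.95+17.25)/2 × 0.5 = 8.3
  [1.5→3.5]: (17.25+12.29)/2 × 2 = 29.54
  [3.5→7.5]: (12.29+3.70)/2 × 4 = 31.98
  [7.5→9.5]: (3.70+1.98)/2 × 2 = 5.68
  [9.5→10]: (1.98+1.69)/2 × 0.5 = 0.9175
  Sum = 84.3925 mcg/mL·hr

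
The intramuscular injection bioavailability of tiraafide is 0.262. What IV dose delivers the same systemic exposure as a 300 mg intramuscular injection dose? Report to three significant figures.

Systemic exposure from an extravascular dose = F × D_ev, so the equivalent IV dose is F × D_ev.
D_iv = F × D_ev = 0.262 × 300 = 78.6 mg

D_iv = 78.6 mg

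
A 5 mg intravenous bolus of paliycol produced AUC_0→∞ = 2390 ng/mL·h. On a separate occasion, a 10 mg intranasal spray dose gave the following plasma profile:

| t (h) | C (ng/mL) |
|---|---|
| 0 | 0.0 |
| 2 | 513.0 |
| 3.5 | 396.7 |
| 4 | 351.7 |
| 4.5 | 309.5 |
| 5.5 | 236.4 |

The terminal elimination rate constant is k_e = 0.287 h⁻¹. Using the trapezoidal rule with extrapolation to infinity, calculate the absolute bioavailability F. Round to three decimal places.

Trapezoidal AUC_0→5.5 (intranasal spray):
  [0→2]: (0.0+513.0)/2 × 2 = 513.0
  [2→3.5]: (513.0+396.7)/2 × 1.5 = 682.275
  [3.5→4]: (396.7+351.7)/2 × 0.5 = 187.1
  [4→4.5]: (351.7+309.5)/2 × 0.5 = 165.3
  [4.5→5.5]: (309.5+236.4)/2 × 1 = 272.95
  Sum = 1820.625 ng/mL·h
Tail: C_last/k_e = 236.4/0.287 = 823.693
AUC_0→∞ (intranasal spray) = 1820.625 + 823.693 = 2644.318 ng/mL·h
F = (AUC_ev/D_ev)/(AUC_iv/D_iv) = (2644.318/10)/(2390/5) = 264.4318/478 = 0.5532

F = 0.553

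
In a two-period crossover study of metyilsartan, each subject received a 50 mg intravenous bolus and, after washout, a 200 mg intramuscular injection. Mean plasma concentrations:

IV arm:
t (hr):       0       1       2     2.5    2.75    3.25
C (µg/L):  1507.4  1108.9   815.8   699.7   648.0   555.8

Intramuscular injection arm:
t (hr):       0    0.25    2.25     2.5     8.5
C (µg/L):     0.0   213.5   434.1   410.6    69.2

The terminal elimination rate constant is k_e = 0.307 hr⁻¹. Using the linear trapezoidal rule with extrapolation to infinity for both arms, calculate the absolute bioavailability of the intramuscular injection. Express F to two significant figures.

F = 0.12

Trapezoidal AUC_0→3.25 (IV):
  [0→1]: (1507.4+1108.9)/2 × 1 = 1308.15
  [1→2]: (1108.9+815.8)/2 × 1 = 962.35
  [2→2.5]: (815.8+699.7)/2 × 0.5 = 378.875
  [2.5→2.75]: (699.7+648.0)/2 × 0.25 = 168.4625
  [2.75→3.25]: (648.0+555.8)/2 × 0.5 = 300.95
  Sum = 3118.7875 µg/L·hr
IV tail: 555.8/0.307 = 1810.423; AUC_iv,0→∞ = 3118.7875 + 1810.423 = 4929.2105 µg/L·hr
Trapezoidal AUC_0→8.5 (intramuscular injection):
  [0→0.25]: (0.0+213.5)/2 × 0.25 = 26.6875
  [0.25→2.25]: (213.5+434.1)/2 × 2 = 647.6
  [2.25→2.5]: (434.1+410.6)/2 × 0.25 = 105.5875
  [2.5→8.5]: (410.6+69.2)/2 × 6 = 1439.4
  Sum = 2219.275 µg/L·hr
intramuscular injection tail: 69.2/0.307 = 225.407; AUC_ev,0→∞ = 2219.275 + 225.407 = 2444.682 µg/L·hr
F = (AUC_ev/D_ev)/(AUC_iv/D_iv) = (2444.682/200)/(4929.2105/50) = 12.22341/98.58421 = 0.1240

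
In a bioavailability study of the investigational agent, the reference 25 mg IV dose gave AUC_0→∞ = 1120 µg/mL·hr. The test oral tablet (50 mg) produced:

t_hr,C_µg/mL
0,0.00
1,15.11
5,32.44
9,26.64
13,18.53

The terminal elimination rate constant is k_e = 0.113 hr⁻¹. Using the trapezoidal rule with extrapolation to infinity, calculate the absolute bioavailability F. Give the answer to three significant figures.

Trapezoidal AUC_0→13 (oral tablet):
  [0→1]: (0.00+15.11)/2 × 1 = 7.555
  [1→5]: (15.11+32.44)/2 × 4 = 95.1
  [5→9]: (32.44+26.64)/2 × 4 = 118.16
  [9→13]: (26.64+18.53)/2 × 4 = 90.34
  Sum = 311.155 µg/mL·hr
Tail: C_last/k_e = 18.53/0.113 = 163.982
AUC_0→∞ (oral tablet) = 311.155 + 163.982 = 475.137 µg/mL·hr
F = (AUC_ev/D_ev)/(AUC_iv/D_iv) = (475.137/50)/(1120/25) = 9.50274/44.8 = 0.2121

F = 0.212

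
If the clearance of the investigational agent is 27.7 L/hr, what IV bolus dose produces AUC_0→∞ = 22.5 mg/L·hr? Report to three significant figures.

Dose = 623 mg

Dose_iv = CL × AUC_0→∞
     = 27.7 × 22.5 = 623.25 mg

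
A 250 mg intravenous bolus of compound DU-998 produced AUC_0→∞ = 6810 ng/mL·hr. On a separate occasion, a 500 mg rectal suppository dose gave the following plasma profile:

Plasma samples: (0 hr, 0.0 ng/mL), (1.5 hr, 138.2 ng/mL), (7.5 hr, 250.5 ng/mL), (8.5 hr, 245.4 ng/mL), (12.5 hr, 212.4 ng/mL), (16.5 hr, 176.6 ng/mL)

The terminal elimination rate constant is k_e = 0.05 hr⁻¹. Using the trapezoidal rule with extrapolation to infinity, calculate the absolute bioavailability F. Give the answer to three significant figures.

F = 0.495

Trapezoidal AUC_0→16.5 (rectal suppository):
  [0→1.5]: (0.0+138.2)/2 × 1.5 = 103.65
  [1.5→7.5]: (138.2+250.5)/2 × 6 = 1166.1
  [7.5→8.5]: (250.5+245.4)/2 × 1 = 247.95
  [8.5→12.5]: (245.4+212.4)/2 × 4 = 915.6
  [12.5→16.5]: (212.4+176.6)/2 × 4 = 778.0
  Sum = 3211.3 ng/mL·hr
Tail: C_last/k_e = 176.6/0.05 = 3532.000
AUC_0→∞ (rectal suppository) = 3211.3 + 3532.000 = 6743.3 ng/mL·hr
F = (AUC_ev/D_ev)/(AUC_iv/D_iv) = (6743.3/500)/(6810/250) = 13.4866/27.24 = 0.4951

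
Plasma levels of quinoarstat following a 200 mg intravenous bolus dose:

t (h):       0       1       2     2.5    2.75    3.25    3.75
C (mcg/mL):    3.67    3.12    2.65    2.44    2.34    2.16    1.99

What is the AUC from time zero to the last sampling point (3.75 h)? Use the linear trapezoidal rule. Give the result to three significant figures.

AUC = 10.3 mcg/mL·h

Trapezoidal AUC_0→3.75:
  [0→1]: (3.67+3.12)/2 × 1 = 3.395
  [1→2]: (3.12+2.65)/2 × 1 = 2.885
  [2→2.5]: (2.65+2.44)/2 × 0.5 = 1.2725
  [2.5→2.75]: (2.44+2.34)/2 × 0.25 = 0.5975
  [2.75→3.25]: (2.34+2.16)/2 × 0.5 = 1.125
  [3.25→3.75]: (2.16+1.99)/2 × 0.5 = 1.0375
  Sum = 10.3125 mcg/mL·h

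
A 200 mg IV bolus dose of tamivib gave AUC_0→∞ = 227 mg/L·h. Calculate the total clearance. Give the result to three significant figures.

CL = 0.881 L/h

CL = Dose_iv / AUC_0→∞
   = 200 / 227 = 0.881057 L/h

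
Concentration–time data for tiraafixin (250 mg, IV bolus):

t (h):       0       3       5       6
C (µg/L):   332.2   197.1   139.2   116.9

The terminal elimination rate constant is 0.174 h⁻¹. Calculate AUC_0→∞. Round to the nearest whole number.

Trapezoidal AUC_0→6:
  [0→3]: (332.2+197.1)/2 × 3 = 793.95
  [3→5]: (197.1+139.2)/2 × 2 = 336.3
  [5→6]: (139.2+116.9)/2 × 1 = 128.05
  Sum = 1258.3 µg/L·h
Extrapolated tail: C_last / k_e = 116.9 / 0.174 = 671.839
AUC_0→∞ = 1258.3 + 671.839 = 1930.139 µg/L·h

AUC = 1930 µg/L·h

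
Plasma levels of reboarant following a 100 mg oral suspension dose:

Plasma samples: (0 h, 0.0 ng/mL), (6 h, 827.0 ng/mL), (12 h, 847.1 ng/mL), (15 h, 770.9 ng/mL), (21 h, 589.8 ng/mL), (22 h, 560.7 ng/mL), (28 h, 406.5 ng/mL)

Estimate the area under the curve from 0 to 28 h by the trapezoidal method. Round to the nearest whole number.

Trapezoidal AUC_0→28:
  [0→6]: (0.0+827.0)/2 × 6 = 2481.0
  [6→12]: (827.0+847.1)/2 × 6 = 5022.3
  [12→15]: (847.1+770.9)/2 × 3 = 2427.0
  [15→21]: (770.9+589.8)/2 × 6 = 4082.1
  [21→22]: (589.8+560.7)/2 × 1 = 575.25
  [22→28]: (560.7+406.5)/2 × 6 = 2901.6
  Sum = 17489.25 ng/mL·h

AUC = 17489 ng/mL·h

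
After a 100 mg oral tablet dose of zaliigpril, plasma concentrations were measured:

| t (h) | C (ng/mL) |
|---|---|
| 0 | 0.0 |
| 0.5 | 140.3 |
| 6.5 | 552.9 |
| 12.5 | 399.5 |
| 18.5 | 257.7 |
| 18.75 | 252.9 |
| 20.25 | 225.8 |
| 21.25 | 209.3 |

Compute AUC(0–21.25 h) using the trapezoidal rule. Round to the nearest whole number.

AUC = 7584 ng/mL·h

Trapezoidal AUC_0→21.25:
  [0→0.5]: (0.0+140.3)/2 × 0.5 = 35.075
  [0.5→6.5]: (140.3+552.9)/2 × 6 = 2079.6
  [6.5→12.5]: (552.9+399.5)/2 × 6 = 2857.2
  [12.5→18.5]: (399.5+257.7)/2 × 6 = 1971.6
  [18.5→18.75]: (257.7+252.9)/2 × 0.25 = 63.825
  [18.75→20.25]: (252.9+225.8)/2 × 1.5 = 359.025
  [20.25→21.25]: (225.8+209.3)/2 × 1 = 217.55
  Sum = 7583.875 ng/mL·h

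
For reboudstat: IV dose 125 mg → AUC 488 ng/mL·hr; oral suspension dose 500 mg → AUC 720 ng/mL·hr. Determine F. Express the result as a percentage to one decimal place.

F = 36.9%

F = (AUC_ev / D_ev) / (AUC_iv / D_iv)
  = (720/500) / (488/125)
  = 1.44 / 3.904 = 0.3689
  = 36.89%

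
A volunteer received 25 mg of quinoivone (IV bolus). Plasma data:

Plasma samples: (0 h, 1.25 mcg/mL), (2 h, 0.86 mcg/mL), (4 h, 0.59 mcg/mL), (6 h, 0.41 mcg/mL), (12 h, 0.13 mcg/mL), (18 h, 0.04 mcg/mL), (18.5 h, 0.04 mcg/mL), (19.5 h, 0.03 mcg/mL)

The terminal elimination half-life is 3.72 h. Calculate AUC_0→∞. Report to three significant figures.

Trapezoidal AUC_0→19.5:
  [0→2]: (1.25+0.86)/2 × 2 = 2.11
  [2→4]: (0.86+0.59)/2 × 2 = 1.45
  [4→6]: (0.59+0.41)/2 × 2 = 1.0
  [6→12]: (0.41+0.13)/2 × 6 = 1.62
  [12→18]: (0.13+0.04)/2 × 6 = 0.51
  [18→18.5]: (0.04+0.04)/2 × 0.5 = 0.02
  [18.5→19.5]: (0.04+0.03)/2 × 1 = 0.035
  Sum = 6.745 mcg/mL·h
k_e = ln2 / t½ = 0.693147 / 3.72 = 0.1863 h^-1
Extrapolated tail: C_last / k_e = 0.03 / 0.1863 = 0.161
AUC_0→∞ = 6.745 + 0.161 = 6.906 mcg/mL·h

AUC = 6.91 mcg/mL·h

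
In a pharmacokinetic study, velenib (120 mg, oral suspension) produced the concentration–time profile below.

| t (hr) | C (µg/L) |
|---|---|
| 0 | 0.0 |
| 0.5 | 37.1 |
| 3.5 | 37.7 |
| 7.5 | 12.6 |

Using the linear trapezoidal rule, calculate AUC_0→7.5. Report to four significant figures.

AUC = 222.1 µg/L·hr

Trapezoidal AUC_0→7.5:
  [0→0.5]: (0.0+37.1)/2 × 0.5 = 9.275
  [0.5→3.5]: (37.1+37.7)/2 × 3 = 112.2
  [3.5→7.5]: (37.7+12.6)/2 × 4 = 100.6
  Sum = 222.075 µg/L·hr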